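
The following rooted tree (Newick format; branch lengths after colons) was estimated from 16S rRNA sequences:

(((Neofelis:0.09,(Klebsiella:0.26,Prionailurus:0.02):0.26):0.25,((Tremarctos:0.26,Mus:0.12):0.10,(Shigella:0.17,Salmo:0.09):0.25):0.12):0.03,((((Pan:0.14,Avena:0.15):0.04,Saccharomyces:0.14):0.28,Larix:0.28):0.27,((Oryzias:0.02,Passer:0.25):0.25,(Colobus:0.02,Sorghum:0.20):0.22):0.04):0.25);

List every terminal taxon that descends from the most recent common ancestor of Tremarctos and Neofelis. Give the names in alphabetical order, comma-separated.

Tracing Tremarctos: it sits inside (Tremarctos,Mus).
Tracing Neofelis: it sits inside (Neofelis,(Klebsiella,Prionailurus)).
The smallest clade enclosing both is ((Neofelis,(Klebsiella,Prionailurus)),((Tremarctos,Mus),(Shigella,Salmo))); the answer is its 7 terminal taxa in alphabetical order.

Klebsiella, Mus, Neofelis, Prionailurus, Salmo, Shigella, Tremarctos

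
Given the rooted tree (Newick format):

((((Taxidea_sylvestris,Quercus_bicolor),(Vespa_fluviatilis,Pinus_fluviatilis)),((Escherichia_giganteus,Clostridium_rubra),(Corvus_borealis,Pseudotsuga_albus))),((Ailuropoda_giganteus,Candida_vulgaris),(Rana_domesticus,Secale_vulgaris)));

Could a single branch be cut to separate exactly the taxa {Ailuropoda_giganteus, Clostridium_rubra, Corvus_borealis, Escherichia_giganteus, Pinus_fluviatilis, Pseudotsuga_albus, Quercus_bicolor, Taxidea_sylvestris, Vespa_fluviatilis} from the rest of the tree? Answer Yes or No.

No

The MRCA of the listed taxa is the root, so the smallest clade containing them is the whole tree.
That clade also contains Candida_vulgaris, Rana_domesticus, Secale_vulgaris, which are not in the proposed group, so the group is not monophyletic.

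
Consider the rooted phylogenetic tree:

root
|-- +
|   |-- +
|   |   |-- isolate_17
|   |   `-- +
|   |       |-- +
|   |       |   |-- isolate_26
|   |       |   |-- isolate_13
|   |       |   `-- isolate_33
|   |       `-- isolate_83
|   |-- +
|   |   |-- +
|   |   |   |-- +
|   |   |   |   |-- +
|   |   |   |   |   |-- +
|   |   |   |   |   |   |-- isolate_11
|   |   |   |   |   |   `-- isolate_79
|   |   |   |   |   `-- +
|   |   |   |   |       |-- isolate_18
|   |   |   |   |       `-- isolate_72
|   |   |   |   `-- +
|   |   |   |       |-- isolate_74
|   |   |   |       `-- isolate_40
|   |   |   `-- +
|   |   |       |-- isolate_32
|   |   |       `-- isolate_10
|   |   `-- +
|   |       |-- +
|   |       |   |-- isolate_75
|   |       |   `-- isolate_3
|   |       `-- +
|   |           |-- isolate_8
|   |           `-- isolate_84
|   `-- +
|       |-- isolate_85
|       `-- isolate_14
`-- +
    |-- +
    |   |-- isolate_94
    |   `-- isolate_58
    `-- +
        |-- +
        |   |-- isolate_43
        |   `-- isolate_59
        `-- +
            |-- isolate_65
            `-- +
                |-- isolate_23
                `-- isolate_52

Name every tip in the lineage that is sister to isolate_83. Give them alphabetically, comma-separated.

isolate_83 attaches to the tree at the node subtending ((isolate_26,isolate_13,isolate_33),isolate_83).
The other lineage descending from that same node — the sister group — is (isolate_26,isolate_13,isolate_33); its 3 tips in alphabetical order are the answer.

isolate_13, isolate_26, isolate_33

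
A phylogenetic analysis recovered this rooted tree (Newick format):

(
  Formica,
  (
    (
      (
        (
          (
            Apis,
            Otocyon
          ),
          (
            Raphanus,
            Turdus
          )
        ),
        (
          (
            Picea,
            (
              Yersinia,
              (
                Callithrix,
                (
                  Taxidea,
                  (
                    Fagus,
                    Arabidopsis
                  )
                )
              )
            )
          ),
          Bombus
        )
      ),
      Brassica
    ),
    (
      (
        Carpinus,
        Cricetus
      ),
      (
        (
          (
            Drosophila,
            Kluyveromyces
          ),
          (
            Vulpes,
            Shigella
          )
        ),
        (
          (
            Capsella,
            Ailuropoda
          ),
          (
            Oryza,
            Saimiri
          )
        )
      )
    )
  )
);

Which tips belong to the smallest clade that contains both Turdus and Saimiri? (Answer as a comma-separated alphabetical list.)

Tracing Turdus: it sits inside (Raphanus,Turdus).
Tracing Saimiri: it sits inside (Oryza,Saimiri).
The smallest clade enclosing both is (((((Apis,Otocyon),(Raphanus,Turdus)),((Picea,(Yersinia,(Callithrix,(Taxidea,(Fagus,Arabidopsis))))),Bombus)),Brassica),((Carpinus,Cricetus),(((Drosophila,Kluyveromyces),(Vulpes,Shigella)),((Capsella,Ailuropoda),(Oryza,Saimiri))))); the answer is its 22 terminal taxa in alphabetical order.

Ailuropoda, Apis, Arabidopsis, Bombus, Brassica, Callithrix, Capsella, Carpinus, Cricetus, Drosophila, Fagus, Kluyveromyces, Oryza, Otocyon, Picea, Raphanus, Saimiri, Shigella, Taxidea, Turdus, Vulpes, Yersinia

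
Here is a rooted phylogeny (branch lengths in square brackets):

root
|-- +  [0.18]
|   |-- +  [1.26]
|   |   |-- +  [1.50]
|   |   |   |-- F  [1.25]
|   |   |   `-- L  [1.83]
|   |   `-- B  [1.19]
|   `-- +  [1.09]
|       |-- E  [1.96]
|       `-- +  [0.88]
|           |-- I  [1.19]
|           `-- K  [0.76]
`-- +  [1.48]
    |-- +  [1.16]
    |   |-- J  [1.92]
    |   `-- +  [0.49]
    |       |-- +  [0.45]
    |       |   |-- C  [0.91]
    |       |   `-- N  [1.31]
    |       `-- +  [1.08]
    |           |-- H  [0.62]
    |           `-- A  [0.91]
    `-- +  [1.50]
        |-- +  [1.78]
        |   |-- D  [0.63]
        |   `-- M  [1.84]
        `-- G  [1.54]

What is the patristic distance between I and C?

7.83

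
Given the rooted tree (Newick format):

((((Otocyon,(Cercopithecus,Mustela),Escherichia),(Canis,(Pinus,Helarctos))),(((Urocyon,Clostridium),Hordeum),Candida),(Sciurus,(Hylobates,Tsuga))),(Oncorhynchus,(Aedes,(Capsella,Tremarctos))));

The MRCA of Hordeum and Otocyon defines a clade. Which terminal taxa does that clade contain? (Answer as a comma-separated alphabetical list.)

Candida, Canis, Cercopithecus, Clostridium, Escherichia, Helarctos, Hordeum, Hylobates, Mustela, Otocyon, Pinus, Sciurus, Tsuga, Urocyon

Tracing Hordeum: it sits inside ((Urocyon,Clostridium),Hordeum).
Tracing Otocyon: it sits inside (Otocyon,(Cercopithecus,Mustela),Escherichia).
The smallest clade enclosing both is (((Otocyon,(Cercopithecus,Mustela),Escherichia),(Canis,(Pinus,Helarctos))),(((Urocyon,Clostridium),Hordeum),Candida),(Sciurus,(Hylobates,Tsuga))); the answer is its 14 terminal taxa in alphabetical order.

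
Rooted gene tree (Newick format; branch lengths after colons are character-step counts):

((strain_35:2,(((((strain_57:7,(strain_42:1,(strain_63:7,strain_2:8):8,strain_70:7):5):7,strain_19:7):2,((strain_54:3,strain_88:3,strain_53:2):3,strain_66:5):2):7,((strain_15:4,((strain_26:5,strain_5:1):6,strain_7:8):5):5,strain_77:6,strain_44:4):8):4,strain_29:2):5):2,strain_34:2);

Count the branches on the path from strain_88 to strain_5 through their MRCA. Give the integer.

The MRCA of strain_88 and strain_5 is the node subtending ((((strain_57,(strain_42,(strain_63,strain_2),strain_70)),strain_19),((strain_54,strain_88,strain_53),strain_66)),((strain_15,((strain_26,strain_5),strain_7)),strain_77,strain_44)).
From strain_88 up to that node: 4 branches. From strain_5 up to the same node: 5 branches. Total: 4 + 5 = 9.

9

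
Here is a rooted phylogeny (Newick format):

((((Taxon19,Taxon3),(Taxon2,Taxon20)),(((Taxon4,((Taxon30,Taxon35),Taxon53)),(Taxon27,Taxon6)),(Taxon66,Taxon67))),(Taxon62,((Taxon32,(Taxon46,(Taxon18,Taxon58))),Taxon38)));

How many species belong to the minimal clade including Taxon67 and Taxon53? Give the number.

8

The MRCA of Taxon67 and Taxon53 is the node subtending (((Taxon4,((Taxon30,Taxon35),Taxon53)),(Taxon27,Taxon6)),(Taxon66,Taxon67)).
That clade contains 8 terminal taxa: Taxon27, Taxon30, Taxon35, Taxon4, Taxon53, Taxon6, Taxon66, Taxon67.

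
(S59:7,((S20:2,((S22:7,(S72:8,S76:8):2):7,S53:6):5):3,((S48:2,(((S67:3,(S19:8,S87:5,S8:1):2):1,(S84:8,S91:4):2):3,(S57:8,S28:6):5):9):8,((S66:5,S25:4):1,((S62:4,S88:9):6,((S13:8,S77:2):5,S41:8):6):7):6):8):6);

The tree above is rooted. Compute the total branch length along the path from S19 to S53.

The path runs S19 → … → MRCA → … → S53; the MRCA is the node subtending ((S20,((S22,(S72,S76)),S53)),((S48,(((S67,(S19,S87,S8)),(S84,S91)),(S57,S28))),((S66,S25),((S62,S88),((S13,S77),S41))))).
Branch lengths along that path: 8 + 2 + 1 + 3 + 9 + 8 + 8 + 3 + 5 + 6 = 53.

53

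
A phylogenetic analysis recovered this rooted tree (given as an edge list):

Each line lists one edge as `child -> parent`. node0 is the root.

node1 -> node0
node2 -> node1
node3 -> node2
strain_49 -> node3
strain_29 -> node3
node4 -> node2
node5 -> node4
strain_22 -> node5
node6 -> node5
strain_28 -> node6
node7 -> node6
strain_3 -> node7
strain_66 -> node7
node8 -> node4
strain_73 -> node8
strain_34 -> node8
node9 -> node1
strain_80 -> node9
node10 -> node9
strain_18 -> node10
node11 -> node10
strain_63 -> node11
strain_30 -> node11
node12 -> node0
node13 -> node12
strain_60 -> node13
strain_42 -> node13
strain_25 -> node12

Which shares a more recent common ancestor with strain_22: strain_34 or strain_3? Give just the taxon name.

strain_3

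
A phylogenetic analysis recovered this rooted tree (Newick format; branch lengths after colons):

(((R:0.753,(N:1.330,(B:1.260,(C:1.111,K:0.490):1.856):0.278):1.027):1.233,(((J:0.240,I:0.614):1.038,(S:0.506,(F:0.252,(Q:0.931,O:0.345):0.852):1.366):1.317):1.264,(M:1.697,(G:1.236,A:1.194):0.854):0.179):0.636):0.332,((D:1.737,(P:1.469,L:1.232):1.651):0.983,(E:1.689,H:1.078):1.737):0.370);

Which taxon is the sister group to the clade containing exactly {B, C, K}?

N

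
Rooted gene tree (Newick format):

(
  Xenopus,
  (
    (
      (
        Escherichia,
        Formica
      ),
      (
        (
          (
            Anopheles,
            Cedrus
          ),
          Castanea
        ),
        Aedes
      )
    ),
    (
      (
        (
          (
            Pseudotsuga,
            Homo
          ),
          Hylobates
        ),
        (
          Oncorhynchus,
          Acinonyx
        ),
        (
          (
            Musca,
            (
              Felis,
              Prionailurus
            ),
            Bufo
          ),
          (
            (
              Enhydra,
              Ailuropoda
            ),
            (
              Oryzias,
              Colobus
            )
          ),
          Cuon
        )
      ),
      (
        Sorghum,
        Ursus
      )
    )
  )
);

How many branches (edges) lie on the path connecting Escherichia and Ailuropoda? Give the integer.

The MRCA of Escherichia and Ailuropoda is the node subtending (((Escherichia,Formica),(((Anopheles,Cedrus),Castanea),Aedes)),((((Pseudotsuga,Homo),Hylobates),(Oncorhynchus,Acinonyx),((Musca,(Felis,Prionailurus),Bufo),((Enhydra,Ailuropoda),(Oryzias,Colobus)),Cuon)),(Sorghum,Ursus))).
From Escherichia up to that node: 3 branches. From Ailuropoda up to the same node: 6 branches. Total: 3 + 6 = 9.

9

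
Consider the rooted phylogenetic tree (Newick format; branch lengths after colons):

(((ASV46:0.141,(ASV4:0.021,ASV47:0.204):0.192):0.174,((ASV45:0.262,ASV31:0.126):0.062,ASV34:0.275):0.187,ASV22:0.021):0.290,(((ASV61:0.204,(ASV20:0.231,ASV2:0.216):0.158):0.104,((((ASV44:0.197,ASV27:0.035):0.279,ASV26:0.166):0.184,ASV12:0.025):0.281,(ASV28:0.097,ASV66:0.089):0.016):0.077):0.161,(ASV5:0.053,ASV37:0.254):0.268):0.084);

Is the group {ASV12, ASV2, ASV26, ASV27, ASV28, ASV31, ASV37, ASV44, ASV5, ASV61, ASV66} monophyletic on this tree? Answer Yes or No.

The MRCA of the listed taxa is the root, so the smallest clade containing them is the whole tree.
That clade also contains ASV20, ASV22, ASV34, ASV4, ASV45, ASV46, ASV47, which are not in the proposed group, so the group is not monophyletic.

No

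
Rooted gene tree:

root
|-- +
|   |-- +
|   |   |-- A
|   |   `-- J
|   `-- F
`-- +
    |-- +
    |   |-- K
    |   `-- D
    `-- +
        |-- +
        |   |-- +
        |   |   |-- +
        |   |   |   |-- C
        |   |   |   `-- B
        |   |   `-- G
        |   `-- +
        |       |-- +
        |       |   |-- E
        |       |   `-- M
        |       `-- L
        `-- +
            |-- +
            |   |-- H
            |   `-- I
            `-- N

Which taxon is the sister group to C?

C attaches to the tree at the node subtending (C,B).
The other lineage descending from that same node — the sister group — is the single tip B.

B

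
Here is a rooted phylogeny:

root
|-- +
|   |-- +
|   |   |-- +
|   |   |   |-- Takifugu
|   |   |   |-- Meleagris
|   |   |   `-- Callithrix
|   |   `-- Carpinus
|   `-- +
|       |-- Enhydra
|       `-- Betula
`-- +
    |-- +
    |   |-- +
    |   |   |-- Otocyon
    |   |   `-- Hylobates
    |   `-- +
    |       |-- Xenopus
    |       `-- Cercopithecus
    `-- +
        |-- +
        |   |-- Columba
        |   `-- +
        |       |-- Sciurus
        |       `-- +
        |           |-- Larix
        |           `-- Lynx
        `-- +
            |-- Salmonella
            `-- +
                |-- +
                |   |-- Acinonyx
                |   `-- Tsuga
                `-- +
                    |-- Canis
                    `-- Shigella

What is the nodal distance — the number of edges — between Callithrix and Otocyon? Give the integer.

The MRCA of Callithrix and Otocyon is the root of the tree.
From Callithrix up to that node: 4 branches. From Otocyon up to the same node: 4 branches. Total: 4 + 4 = 8.

8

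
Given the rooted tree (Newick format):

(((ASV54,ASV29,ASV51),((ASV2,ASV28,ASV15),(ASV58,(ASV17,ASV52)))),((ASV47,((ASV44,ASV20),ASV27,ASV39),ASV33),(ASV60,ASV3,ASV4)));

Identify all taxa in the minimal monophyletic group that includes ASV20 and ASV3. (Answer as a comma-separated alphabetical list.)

Tracing ASV20: it sits inside (ASV44,ASV20).
Tracing ASV3: it sits inside (ASV60,ASV3,ASV4).
The smallest clade enclosing both is ((ASV47,((ASV44,ASV20),ASV27,ASV39),ASV33),(ASV60,ASV3,ASV4)); the answer is its 9 terminal taxa in alphabetical order.

ASV20, ASV27, ASV3, ASV33, ASV39, ASV4, ASV44, ASV47, ASV60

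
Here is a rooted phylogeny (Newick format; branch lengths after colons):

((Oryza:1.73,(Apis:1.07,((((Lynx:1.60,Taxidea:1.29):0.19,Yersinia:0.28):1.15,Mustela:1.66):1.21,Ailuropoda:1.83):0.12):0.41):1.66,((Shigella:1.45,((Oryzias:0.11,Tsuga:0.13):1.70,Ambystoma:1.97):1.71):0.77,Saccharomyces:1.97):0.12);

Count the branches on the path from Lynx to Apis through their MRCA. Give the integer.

6

The MRCA of Lynx and Apis is the node subtending (Apis,((((Lynx,Taxidea),Yersinia),Mustela),Ailuropoda)).
From Lynx up to that node: 5 branches. From Apis up to the same node: 1 branch. Total: 5 + 1 = 6.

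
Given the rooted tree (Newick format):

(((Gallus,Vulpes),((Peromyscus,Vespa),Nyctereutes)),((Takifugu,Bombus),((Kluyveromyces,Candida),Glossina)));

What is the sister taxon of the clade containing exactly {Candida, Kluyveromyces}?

Glossina

The clade containing exactly {Candida, Kluyveromyces} attaches to the tree at the node subtending ((Kluyveromyces,Candida),Glossina).
The other lineage descending from that same node — the sister group — is the single tip Glossina.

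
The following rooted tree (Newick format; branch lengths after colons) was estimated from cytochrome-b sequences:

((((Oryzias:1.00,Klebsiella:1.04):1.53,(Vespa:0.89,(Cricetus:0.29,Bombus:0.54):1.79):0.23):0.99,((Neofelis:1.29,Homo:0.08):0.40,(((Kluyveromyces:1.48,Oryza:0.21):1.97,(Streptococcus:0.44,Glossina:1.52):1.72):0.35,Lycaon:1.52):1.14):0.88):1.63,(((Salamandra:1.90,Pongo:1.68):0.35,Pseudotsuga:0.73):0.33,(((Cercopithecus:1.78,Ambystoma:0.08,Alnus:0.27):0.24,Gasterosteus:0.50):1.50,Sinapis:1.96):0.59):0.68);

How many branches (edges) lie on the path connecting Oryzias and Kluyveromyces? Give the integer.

8

The MRCA of Oryzias and Kluyveromyces is the node subtending (((Oryzias,Klebsiella),(Vespa,(Cricetus,Bombus))),((Neofelis,Homo),(((Kluyveromyces,Oryza),(Streptococcus,Glossina)),Lycaon))).
From Oryzias up to that node: 3 branches. From Kluyveromyces up to the same node: 5 branches. Total: 3 + 5 = 8.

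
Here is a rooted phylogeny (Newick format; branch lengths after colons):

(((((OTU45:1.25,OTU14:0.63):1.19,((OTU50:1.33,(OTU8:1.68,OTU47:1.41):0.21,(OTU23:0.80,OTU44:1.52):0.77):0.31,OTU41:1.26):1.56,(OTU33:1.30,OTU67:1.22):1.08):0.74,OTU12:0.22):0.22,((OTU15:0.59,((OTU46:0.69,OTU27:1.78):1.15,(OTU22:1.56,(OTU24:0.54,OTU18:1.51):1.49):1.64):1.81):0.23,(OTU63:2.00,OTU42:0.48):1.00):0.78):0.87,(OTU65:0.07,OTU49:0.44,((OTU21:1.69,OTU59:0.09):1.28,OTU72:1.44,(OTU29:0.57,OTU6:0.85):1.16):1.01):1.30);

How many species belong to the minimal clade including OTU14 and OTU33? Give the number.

The MRCA of OTU14 and OTU33 is the node subtending ((OTU45,OTU14),((OTU50,(OTU8,OTU47),(OTU23,OTU44)),OTU41),(OTU33,OTU67)).
That clade contains 10 terminal taxa: OTU14, OTU23, OTU33, OTU41, OTU44, OTU45, OTU47, OTU50, OTU67, OTU8.

10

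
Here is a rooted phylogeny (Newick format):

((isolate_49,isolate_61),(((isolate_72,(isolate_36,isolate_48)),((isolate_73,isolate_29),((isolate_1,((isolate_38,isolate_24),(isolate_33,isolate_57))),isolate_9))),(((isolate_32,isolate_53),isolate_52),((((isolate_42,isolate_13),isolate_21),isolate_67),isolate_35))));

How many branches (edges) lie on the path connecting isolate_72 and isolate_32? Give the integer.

7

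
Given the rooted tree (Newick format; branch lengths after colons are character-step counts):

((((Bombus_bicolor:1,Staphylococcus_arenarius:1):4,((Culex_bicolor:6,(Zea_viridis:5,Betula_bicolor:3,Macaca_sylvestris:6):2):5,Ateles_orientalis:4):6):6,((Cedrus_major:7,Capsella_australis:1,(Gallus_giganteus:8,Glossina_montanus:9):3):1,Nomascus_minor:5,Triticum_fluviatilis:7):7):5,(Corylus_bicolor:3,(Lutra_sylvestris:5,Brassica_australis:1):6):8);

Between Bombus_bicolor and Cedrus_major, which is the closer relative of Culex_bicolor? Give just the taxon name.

Bombus_bicolor

The MRCA of Culex_bicolor and Bombus_bicolor subtends ((Bombus_bicolor,Staphylococcus_arenarius),((Culex_bicolor,(Zea_viridis,Betula_bicolor,Macaca_sylvestris)),Ateles_orientalis)) (7 taxa).
The MRCA of Culex_bicolor and Cedrus_major subtends (((Bombus_bicolor,Staphylococcus_arenarius),((Culex_bicolor,(Zea_viridis,Betula_bicolor,Macaca_sylvestris)),Ateles_orientalis)),((Cedrus_major,Capsella_australis,(Gallus_giganteus,Glossina_montanus)),Nomascus_minor,Triticum_fluviatilis)) (13 taxa).
The first is nested inside the second, so Culex_bicolor shares a more recent common ancestor with Bombus_bicolor.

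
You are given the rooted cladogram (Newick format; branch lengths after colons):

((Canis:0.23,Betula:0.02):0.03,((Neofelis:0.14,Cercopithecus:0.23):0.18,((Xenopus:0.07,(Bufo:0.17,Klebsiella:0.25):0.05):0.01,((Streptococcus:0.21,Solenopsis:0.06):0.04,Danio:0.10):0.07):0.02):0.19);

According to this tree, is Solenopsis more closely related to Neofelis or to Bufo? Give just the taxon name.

Bufo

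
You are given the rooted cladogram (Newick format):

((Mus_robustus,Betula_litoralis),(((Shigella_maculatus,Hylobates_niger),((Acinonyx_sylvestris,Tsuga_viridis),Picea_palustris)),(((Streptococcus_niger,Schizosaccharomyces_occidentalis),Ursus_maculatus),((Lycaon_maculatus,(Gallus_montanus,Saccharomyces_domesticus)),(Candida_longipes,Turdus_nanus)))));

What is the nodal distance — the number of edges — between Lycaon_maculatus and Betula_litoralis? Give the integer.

The MRCA of Lycaon_maculatus and Betula_litoralis is the root of the tree.
From Lycaon_maculatus up to that node: 5 branches. From Betula_litoralis up to the same node: 2 branches. Total: 5 + 2 = 7.

7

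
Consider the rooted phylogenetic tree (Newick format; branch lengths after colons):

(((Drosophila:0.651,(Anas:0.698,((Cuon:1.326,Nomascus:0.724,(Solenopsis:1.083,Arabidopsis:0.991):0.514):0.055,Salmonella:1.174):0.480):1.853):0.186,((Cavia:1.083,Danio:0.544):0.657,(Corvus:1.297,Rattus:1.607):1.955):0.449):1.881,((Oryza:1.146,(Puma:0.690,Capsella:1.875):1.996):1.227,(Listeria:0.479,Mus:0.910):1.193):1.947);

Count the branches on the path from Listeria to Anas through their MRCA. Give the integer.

7

The MRCA of Listeria and Anas is the root of the tree.
From Listeria up to that node: 3 branches. From Anas up to the same node: 4 branches. Total: 3 + 4 = 7.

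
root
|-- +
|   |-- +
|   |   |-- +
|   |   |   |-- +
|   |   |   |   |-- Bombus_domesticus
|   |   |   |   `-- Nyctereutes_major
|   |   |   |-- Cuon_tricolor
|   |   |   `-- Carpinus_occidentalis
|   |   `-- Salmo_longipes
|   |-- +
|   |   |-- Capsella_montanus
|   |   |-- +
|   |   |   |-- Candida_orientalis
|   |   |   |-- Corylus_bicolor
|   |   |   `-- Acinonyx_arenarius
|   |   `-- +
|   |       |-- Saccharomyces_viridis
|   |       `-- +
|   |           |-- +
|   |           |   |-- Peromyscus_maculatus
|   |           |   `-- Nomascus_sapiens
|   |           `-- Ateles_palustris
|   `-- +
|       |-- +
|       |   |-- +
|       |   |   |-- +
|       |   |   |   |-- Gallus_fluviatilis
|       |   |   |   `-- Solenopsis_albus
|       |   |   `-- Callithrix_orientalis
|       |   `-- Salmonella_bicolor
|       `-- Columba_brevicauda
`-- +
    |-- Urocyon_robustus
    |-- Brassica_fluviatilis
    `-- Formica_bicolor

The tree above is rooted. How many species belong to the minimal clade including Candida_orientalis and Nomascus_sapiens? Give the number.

8

The MRCA of Candida_orientalis and Nomascus_sapiens is the node subtending (Capsella_montanus,(Candida_orientalis,Corylus_bicolor,Acinonyx_arenarius),(Saccharomyces_viridis,((Peromyscus_maculatus,Nomascus_sapiens),Ateles_palustris))).
That clade contains 8 terminal taxa: Acinonyx_arenarius, Ateles_palustris, Candida_orientalis, Capsella_montanus, Corylus_bicolor, Nomascus_sapiens, Peromyscus_maculatus, Saccharomyces_viridis.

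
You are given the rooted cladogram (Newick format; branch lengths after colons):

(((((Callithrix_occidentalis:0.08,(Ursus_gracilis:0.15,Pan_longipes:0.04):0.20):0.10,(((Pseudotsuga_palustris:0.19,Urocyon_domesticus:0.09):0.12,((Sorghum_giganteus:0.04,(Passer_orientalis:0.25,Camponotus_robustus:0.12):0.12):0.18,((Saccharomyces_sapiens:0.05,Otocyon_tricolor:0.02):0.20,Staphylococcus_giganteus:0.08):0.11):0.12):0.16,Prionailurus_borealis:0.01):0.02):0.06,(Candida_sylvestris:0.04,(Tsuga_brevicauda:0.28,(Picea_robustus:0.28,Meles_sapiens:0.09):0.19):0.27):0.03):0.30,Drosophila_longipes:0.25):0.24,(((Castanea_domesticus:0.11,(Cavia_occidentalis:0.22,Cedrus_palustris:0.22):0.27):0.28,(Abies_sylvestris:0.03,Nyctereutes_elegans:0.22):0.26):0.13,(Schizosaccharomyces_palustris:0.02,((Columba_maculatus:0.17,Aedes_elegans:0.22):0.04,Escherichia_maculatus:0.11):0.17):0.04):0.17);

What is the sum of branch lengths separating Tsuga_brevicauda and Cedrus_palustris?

2.19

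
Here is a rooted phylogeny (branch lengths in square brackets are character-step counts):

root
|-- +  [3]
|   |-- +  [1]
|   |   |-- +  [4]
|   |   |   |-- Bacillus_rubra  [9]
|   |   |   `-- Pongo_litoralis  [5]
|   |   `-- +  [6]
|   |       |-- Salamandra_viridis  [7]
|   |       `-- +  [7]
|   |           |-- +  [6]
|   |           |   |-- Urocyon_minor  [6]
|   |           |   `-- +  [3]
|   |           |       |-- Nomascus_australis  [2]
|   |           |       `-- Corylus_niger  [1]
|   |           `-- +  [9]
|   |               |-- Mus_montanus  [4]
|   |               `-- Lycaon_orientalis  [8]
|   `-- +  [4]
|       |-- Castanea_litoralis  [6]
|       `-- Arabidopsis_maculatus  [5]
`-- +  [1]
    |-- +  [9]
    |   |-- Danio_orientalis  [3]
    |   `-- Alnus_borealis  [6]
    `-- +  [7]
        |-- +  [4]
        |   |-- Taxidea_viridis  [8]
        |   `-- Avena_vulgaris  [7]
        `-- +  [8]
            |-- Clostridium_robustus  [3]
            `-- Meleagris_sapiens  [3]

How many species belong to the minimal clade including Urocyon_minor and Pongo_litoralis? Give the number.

The MRCA of Urocyon_minor and Pongo_litoralis is the node subtending ((Bacillus_rubra,Pongo_litoralis),(Salamandra_viridis,((Urocyon_minor,(Nomascus_australis,Corylus_niger)),(Mus_montanus,Lycaon_orientalis)))).
That clade contains 8 terminal taxa: Bacillus_rubra, Corylus_niger, Lycaon_orientalis, Mus_montanus, Nomascus_australis, Pongo_litoralis, Salamandra_viridis, Urocyon_minor.

8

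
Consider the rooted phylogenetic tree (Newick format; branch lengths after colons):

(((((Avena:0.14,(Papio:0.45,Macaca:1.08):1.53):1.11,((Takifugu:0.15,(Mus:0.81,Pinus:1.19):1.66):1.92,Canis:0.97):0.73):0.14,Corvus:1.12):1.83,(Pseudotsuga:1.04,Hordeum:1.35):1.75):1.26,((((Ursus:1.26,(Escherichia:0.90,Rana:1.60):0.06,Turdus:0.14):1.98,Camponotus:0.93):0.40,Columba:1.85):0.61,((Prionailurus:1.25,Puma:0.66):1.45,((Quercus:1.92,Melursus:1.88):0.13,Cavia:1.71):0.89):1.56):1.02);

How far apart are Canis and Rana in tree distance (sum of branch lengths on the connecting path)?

The path runs Canis → … → MRCA → … → Rana; the MRCA is the root of the tree.
Branch lengths along that path: 0.97 + 0.73 + 0.14 + 1.83 + 1.26 + 1.02 + 0.61 + 0.40 + 1.98 + 0.06 + 1.60 = 10.60.

10.60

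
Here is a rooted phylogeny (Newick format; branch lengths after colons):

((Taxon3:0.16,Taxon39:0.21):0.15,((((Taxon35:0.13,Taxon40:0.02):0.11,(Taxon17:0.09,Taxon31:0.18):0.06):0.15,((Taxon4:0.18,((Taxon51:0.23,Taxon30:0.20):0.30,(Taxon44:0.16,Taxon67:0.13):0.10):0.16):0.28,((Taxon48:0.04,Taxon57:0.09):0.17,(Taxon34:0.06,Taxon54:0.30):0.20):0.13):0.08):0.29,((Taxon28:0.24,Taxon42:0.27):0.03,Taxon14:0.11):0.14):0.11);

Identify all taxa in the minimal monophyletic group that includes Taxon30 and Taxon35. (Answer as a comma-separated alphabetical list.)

Taxon17, Taxon30, Taxon31, Taxon34, Taxon35, Taxon4, Taxon40, Taxon44, Taxon48, Taxon51, Taxon54, Taxon57, Taxon67

Tracing Taxon30: it sits inside (Taxon51,Taxon30).
Tracing Taxon35: it sits inside (Taxon35,Taxon40).
The smallest clade enclosing both is (((Taxon35,Taxon40),(Taxon17,Taxon31)),((Taxon4,((Taxon51,Taxon30),(Taxon44,Taxon67))),((Taxon48,Taxon57),(Taxon34,Taxon54)))); the answer is its 13 terminal taxa in alphabetical order.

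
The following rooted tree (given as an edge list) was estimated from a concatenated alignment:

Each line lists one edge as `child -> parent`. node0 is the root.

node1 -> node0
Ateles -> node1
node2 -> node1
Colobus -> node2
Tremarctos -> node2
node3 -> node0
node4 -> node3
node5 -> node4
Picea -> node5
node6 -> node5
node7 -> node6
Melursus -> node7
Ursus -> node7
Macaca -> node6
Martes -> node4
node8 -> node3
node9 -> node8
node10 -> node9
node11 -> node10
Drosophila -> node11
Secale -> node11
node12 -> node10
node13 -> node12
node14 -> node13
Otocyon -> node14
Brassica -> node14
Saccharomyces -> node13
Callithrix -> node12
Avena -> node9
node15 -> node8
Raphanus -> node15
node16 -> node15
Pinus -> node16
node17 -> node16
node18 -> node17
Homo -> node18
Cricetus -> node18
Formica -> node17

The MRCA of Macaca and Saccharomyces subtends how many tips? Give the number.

17

The MRCA of Macaca and Saccharomyces is the node subtending (((Picea,((Melursus,Ursus),Macaca)),Martes),((((Drosophila,Secale),(((Otocyon,Brassica),Saccharomyces),Callithrix)),Avena),(Raphanus,(Pinus,((Homo,Cricetus),Formica))))).
That clade contains 17 terminal taxa: Avena, Brassica, Callithrix, Cricetus, Drosophila, Formica, Homo, Macaca, Martes, Melursus, Otocyon, Picea, Pinus, Raphanus, Saccharomyces, Secale, Ursus.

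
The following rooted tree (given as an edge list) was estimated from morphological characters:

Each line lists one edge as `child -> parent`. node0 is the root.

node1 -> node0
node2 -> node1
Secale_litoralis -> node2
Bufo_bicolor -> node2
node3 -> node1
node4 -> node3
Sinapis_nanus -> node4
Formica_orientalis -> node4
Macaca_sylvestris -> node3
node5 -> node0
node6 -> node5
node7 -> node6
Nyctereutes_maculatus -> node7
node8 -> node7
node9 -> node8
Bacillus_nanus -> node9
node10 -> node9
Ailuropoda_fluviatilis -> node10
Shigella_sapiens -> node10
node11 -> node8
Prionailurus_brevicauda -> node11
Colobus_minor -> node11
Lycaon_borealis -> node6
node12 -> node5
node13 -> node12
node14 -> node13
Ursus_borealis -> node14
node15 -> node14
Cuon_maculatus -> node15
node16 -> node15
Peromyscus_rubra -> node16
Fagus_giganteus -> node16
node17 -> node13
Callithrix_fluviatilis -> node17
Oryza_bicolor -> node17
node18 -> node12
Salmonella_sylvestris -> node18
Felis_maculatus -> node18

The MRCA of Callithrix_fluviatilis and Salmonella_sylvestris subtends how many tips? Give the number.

The MRCA of Callithrix_fluviatilis and Salmonella_sylvestris is the node subtending (((Ursus_borealis,(Cuon_maculatus,(Peromyscus_rubra,Fagus_giganteus))),(Callithrix_fluviatilis,Oryza_bicolor)),(Salmonella_sylvestris,Felis_maculatus)).
That clade contains 8 terminal taxa: Callithrix_fluviatilis, Cuon_maculatus, Fagus_giganteus, Felis_maculatus, Oryza_bicolor, Peromyscus_rubra, Salmonella_sylvestris, Ursus_borealis.

8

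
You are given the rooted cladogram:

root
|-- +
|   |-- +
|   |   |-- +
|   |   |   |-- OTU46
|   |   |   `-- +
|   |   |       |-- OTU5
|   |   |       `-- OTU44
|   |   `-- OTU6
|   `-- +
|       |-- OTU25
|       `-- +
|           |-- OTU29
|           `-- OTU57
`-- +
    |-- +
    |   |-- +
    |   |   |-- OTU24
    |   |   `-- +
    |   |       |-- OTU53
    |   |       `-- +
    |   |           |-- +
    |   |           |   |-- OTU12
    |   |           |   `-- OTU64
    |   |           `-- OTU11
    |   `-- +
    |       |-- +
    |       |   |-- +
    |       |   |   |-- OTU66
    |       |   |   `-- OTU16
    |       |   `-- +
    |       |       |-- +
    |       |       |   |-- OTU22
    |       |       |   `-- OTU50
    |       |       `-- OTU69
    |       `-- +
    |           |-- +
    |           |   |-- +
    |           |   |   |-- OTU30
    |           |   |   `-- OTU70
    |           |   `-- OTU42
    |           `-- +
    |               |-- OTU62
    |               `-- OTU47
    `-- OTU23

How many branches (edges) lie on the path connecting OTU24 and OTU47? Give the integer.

The MRCA of OTU24 and OTU47 is the node subtending ((OTU24,(OTU53,((OTU12,OTU64),OTU11))),(((OTU66,OTU16),((OTU22,OTU50),OTU69)),(((OTU30,OTU70),OTU42),(OTU62,OTU47)))).
From OTU24 up to that node: 2 branches. From OTU47 up to the same node: 4 branches. Total: 2 + 4 = 6.

6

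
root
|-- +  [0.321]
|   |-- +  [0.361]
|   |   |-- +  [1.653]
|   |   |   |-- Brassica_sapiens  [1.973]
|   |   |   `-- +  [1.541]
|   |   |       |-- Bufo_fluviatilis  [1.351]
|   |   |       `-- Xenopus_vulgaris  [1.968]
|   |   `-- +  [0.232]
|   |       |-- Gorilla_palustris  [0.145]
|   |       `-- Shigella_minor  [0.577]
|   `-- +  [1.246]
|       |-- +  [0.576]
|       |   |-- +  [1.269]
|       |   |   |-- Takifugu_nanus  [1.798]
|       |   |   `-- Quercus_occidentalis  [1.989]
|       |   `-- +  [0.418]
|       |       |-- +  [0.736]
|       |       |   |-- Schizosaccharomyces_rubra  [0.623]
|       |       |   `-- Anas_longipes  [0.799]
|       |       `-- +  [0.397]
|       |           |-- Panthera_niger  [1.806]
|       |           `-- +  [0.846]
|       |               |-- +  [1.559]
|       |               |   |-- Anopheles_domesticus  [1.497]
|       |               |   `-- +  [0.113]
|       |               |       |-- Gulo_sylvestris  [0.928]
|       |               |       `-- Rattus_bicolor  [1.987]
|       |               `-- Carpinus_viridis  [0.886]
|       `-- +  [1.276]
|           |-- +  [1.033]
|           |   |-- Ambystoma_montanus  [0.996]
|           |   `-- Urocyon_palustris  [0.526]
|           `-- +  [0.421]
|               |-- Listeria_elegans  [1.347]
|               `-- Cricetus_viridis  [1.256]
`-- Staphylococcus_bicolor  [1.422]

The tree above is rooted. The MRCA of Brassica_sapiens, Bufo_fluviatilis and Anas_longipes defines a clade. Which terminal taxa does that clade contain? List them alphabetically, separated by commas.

Tracing Brassica_sapiens: it sits inside (Brassica_sapiens,(Bufo_fluviatilis,Xenopus_vulgaris)).
Tracing Bufo_fluviatilis: it sits inside (Bufo_fluviatilis,Xenopus_vulgaris).
Tracing Anas_longipes: it sits inside (Schizosaccharomyces_rubra,Anas_longipes).
The smallest clade enclosing all 3 is (((Brassica_sapiens,(Bufo_fluviatilis,Xenopus_vulgaris)),(Gorilla_palustris,Shigella_minor)),(((Takifugu_nanus,Quercus_occidentalis),((Schizosaccharomyces_rubra,Anas_longipes),(Panthera_niger,((Anopheles_domesticus,(Gulo_sylvestris,Rattus_bicolor)),Carpinus_viridis)))),((Ambystoma_montanus,Urocyon_palustris),(Listeria_elegans,Cricetus_viridis)))); the answer is its 18 terminal taxa in alphabetical order.

Ambystoma_montanus, Anas_longipes, Anopheles_domesticus, Brassica_sapiens, Bufo_fluviatilis, Carpinus_viridis, Cricetus_viridis, Gorilla_palustris, Gulo_sylvestris, Listeria_elegans, Panthera_niger, Quercus_occidentalis, Rattus_bicolor, Schizosaccharomyces_rubra, Shigella_minor, Takifugu_nanus, Urocyon_palustris, Xenopus_vulgaris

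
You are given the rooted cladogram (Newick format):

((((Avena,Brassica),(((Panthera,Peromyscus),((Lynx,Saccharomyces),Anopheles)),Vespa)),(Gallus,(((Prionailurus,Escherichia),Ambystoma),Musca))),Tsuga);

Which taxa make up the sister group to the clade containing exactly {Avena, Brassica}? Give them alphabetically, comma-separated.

The clade containing exactly {Avena, Brassica} attaches to the tree at the node subtending ((Avena,Brassica),(((Panthera,Peromyscus),((Lynx,Saccharomyces),Anopheles)),Vespa)).
The other lineage descending from that same node — the sister group — is (((Panthera,Peromyscus),((Lynx,Saccharomyces),Anopheles)),Vespa); its 6 tips in alphabetical order are the answer.

Anopheles, Lynx, Panthera, Peromyscus, Saccharomyces, Vespa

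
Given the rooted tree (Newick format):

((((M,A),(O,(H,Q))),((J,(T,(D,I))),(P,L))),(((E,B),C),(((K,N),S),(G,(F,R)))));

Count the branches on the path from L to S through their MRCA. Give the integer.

The MRCA of L and S is the root of the tree.
From L up to that node: 4 branches. From S up to the same node: 4 branches. Total: 4 + 4 = 8.

8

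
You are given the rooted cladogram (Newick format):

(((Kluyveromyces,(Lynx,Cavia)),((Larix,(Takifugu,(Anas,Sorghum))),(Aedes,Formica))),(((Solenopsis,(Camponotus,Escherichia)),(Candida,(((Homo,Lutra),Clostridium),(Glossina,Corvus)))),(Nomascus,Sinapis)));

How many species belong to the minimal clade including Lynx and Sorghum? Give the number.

9

The MRCA of Lynx and Sorghum is the node subtending ((Kluyveromyces,(Lynx,Cavia)),((Larix,(Takifugu,(Anas,Sorghum))),(Aedes,Formica))).
That clade contains 9 terminal taxa: Aedes, Anas, Cavia, Formica, Kluyveromyces, Larix, Lynx, Sorghum, Takifugu.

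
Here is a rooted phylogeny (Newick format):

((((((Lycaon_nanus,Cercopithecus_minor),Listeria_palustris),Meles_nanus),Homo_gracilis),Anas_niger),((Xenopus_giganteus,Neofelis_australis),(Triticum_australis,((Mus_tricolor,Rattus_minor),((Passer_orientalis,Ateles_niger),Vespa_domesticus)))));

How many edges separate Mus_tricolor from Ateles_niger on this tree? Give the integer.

5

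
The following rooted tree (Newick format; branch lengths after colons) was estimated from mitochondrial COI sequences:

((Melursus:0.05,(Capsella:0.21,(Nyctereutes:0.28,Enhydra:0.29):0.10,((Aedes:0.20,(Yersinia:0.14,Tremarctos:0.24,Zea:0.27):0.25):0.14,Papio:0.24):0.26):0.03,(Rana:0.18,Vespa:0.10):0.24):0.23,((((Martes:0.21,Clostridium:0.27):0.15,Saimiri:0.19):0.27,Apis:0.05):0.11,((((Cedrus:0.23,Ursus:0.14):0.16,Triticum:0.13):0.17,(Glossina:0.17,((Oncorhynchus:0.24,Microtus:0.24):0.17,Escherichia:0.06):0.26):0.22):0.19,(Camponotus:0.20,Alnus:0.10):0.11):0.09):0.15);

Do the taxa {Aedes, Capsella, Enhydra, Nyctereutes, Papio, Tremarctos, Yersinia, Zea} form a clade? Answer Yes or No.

Yes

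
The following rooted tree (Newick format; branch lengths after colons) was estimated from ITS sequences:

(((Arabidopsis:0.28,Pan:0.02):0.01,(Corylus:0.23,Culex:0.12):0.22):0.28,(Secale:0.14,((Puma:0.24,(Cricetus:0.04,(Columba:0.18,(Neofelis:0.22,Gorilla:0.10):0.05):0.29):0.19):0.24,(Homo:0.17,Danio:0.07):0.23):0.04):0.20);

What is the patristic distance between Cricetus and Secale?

0.65

The path runs Cricetus → … → MRCA → … → Secale; the MRCA is the node subtending (Secale,((Puma,(Cricetus,(Columba,(Neofelis,Gorilla)))),(Homo,Danio))).
Branch lengths along that path: 0.04 + 0.19 + 0.24 + 0.04 + 0.14 = 0.65.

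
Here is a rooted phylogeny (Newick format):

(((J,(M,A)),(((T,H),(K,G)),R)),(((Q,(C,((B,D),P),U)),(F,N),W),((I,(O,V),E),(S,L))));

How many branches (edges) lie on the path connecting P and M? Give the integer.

10

The MRCA of P and M is the root of the tree.
From P up to that node: 6 branches. From M up to the same node: 4 branches. Total: 6 + 4 = 10.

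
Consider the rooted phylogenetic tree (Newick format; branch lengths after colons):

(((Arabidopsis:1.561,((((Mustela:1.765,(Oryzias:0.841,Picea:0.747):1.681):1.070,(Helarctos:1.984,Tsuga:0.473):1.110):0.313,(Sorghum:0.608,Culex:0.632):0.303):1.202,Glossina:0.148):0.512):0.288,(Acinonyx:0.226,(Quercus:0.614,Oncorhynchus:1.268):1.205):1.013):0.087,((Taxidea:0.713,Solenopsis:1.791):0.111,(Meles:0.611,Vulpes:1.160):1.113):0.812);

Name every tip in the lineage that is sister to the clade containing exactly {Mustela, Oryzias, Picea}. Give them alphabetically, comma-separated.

Helarctos, Tsuga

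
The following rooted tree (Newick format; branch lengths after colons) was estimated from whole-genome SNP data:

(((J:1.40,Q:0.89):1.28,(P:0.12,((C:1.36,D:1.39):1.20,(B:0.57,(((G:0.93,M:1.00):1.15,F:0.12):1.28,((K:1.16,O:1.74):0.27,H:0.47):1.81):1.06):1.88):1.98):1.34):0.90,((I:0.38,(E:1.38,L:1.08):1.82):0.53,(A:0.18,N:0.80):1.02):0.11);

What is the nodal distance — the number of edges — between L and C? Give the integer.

9

The MRCA of L and C is the root of the tree.
From L up to that node: 4 branches. From C up to the same node: 5 branches. Total: 4 + 5 = 9.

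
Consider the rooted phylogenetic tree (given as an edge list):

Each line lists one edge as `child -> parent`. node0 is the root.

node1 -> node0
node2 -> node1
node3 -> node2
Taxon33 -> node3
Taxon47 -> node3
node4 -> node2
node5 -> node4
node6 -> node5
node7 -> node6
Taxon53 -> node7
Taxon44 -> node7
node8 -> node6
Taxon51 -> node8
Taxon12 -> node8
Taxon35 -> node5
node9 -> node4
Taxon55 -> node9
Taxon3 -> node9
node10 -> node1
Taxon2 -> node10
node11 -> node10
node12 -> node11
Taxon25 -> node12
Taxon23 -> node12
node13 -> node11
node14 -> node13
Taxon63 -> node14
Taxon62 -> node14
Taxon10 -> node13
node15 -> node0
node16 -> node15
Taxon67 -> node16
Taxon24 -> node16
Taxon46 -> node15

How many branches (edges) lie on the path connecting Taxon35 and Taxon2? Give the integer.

6

The MRCA of Taxon35 and Taxon2 is the node subtending (((Taxon33,Taxon47),((((Taxon53,Taxon44),(Taxon51,Taxon12)),Taxon35),(Taxon55,Taxon3))),(Taxon2,((Taxon25,Taxon23),((Taxon63,Taxon62),Taxon10)))).
From Taxon35 up to that node: 4 branches. From Taxon2 up to the same node: 2 branches. Total: 4 + 2 = 6.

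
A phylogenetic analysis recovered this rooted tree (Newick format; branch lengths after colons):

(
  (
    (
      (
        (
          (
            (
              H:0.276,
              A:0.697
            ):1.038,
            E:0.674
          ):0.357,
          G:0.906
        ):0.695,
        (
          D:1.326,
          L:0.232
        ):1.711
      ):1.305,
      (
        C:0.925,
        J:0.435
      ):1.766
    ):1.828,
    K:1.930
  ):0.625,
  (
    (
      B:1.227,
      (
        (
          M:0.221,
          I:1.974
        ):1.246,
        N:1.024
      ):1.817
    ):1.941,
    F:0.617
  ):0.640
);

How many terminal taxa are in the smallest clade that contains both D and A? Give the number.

The MRCA of D and A is the node subtending ((((H,A),E),G),(D,L)).
That clade contains 6 terminal taxa: A, D, E, G, H, L.

6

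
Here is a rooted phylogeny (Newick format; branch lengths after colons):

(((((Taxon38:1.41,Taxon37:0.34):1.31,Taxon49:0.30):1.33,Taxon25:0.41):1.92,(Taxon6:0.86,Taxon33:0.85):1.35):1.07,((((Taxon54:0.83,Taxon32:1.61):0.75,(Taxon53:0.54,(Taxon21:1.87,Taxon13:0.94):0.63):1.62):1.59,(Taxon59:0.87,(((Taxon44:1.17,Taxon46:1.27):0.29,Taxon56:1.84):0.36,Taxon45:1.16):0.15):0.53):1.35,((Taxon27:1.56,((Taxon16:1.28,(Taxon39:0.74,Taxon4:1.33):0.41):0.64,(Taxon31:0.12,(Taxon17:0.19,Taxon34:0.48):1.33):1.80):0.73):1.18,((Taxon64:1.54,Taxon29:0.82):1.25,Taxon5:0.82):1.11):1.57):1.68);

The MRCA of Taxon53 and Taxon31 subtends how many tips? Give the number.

20

The MRCA of Taxon53 and Taxon31 is the node subtending ((((Taxon54,Taxon32),(Taxon53,(Taxon21,Taxon13))),(Taxon59,(((Taxon44,Taxon46),Taxon56),Taxon45))),((Taxon27,((Taxon16,(Taxon39,Taxon4)),(Taxon31,(Taxon17,Taxon34)))),((Taxon64,Taxon29),Taxon5))).
That clade contains 20 terminal taxa: Taxon13, Taxon16, Taxon17, Taxon21, Taxon27, Taxon29, Taxon31, Taxon32, Taxon34, Taxon39, Taxon4, Taxon44, Taxon45, Taxon46, Taxon5, Taxon53, Taxon54, Taxon56, Taxon59, Taxon64.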